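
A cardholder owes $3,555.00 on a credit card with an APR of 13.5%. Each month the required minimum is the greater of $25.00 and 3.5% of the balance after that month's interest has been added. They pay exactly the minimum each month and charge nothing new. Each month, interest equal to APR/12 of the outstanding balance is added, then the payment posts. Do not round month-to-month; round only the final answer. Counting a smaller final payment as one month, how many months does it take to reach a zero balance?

101 months

Monthly rate r = 13.5%/12 = 1.125% = 0.01125.
While 3.5% of the post-interest balance exceeds $25.00, each month B ← (B·(1+r))·(1 − 0.035), i.e. B shrinks by the factor (1+r)·0.965 = 0.97586.
This holds for months 1–67. Entering month 68 the balance is $691.34; 3.5% of the post-interest balance is now below $25.00, so the flat $25.00 minimum applies from here.
From month 68 a fixed $25.00 at rate r clears $691.34 in 34 more payments. Total: 67 + 34 = 101 months.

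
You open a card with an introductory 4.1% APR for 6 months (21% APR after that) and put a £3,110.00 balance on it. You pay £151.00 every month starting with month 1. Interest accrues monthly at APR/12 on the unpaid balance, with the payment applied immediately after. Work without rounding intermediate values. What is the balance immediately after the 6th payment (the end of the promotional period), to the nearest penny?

Promo months 1–6 at r₀ = 4.1%/12 = 0.00341667; months 7+ at r₁ = 21%/12 = 0.0175.
After month 6: iterate B ← B·(1+r₀) − £151.00 for 6 months → £2,260.53.

£2,260.53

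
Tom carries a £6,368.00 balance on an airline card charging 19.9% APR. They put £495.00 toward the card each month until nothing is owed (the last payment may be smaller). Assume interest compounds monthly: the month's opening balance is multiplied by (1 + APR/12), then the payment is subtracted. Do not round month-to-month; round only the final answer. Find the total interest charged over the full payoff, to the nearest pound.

Monthly rate r = 19.9%/12 = 1.65833% = 0.0165833.
Payoff takes n = ⌈−ln(1 − rB₀/P)/ln(1+r)⌉ = ⌈14.589⌉ = 15 payments; the last is £292.76.
Total paid = 14·£495.00 + £292.76 = £7,222.76.
Total interest = total paid − principal = £7,222.76 − £6,368.00 = £854.76.

£855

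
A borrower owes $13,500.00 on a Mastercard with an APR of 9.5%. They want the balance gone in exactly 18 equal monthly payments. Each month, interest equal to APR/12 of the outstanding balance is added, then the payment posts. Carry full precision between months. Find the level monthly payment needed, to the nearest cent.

$807.67

Monthly rate r = 9.5%/12 = 0.791667% = 0.00791667.
Level-payment amortization: P = B₀·r / (1 − (1+r)^(−n)) = 13500.00·0.00791667 / (1 − 1.00792^(−18)).
Denominator 1 − (1+r)^(−18) = 0.132325728.
P = 106.875 / 0.132325728 ≈ 807.67.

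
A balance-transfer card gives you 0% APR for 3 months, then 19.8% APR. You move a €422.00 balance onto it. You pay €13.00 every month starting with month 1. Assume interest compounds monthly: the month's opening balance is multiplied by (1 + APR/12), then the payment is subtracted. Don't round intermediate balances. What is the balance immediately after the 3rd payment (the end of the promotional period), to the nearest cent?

€383.00

Promo months 1–3 at r₀ = 0%/12 = 0; months 4+ at r₁ = 19.8%/12 = 0.0165.
After month 3 (no interest yet): B = €422.00 − 3·€13.00 = €383.00.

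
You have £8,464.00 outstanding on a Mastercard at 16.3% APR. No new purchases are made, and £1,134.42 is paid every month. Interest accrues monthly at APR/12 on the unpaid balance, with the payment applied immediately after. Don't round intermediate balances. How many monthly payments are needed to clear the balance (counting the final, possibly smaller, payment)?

8 months

Monthly rate r = 16.3%/12 = 1.35833% = 0.0135833.
Recurrence: B ← B·(1+r) − £1,134.42.
Month 1: interest £114.97; balance after payment £7,444.55.
Month 2: interest £101.12; balance after payment £6,411.25.
Closed form: n = −ln(1 − rB₀/P)/ln(1+r) = −ln(0.89865)/ln(1.01358) ≈ 7.920, so the balance reaches zero during payment 8.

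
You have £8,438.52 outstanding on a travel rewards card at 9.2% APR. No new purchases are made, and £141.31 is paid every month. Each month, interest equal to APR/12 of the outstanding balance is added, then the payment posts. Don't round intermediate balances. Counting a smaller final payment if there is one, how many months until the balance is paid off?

Monthly rate r = 9.2%/12 = 0.766667% = 0.00766667.
Recurrence: B ← B·(1+r) − £141.31.
Month 1: interest £64.70; balance after payment £8,361.91.
Month 2: interest £64.11; balance after payment £8,284.70.
Closed form: n = −ln(1 − rB₀/P)/ln(1+r) = −ln(0.54217)/ln(1.00767) ≈ 80.154, so the balance reaches zero during payment 81.

81 months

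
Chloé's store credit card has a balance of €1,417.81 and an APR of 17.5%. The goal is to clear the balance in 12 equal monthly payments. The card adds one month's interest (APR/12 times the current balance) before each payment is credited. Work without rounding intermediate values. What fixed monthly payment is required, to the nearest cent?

Monthly rate r = 17.5%/12 = 1.45833% = 0.0145833.
Level-payment amortization: P = B₀·r / (1 − (1+r)^(−n)) = 1417.81·0.0145833 / (1 − 1.01458^(−12)).
Denominator 1 − (1+r)^(−12) = 0.159481428.
P = 20.6764 / 0.159481428 ≈ 129.65.

€129.65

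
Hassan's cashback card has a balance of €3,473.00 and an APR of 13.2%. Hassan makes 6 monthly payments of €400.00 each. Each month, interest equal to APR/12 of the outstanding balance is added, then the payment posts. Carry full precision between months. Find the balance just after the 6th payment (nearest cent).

€1,241.64

Monthly rate r = 13.2%/12 = 1.1% = 0.011.
Each month: B ← B·(1+r) − €400.00.
Month 1: interest €38.20; balance after payment €3,111.20.
Month 2: interest €34.22; balance after payment €2,745.43.
Month 3: interest €30.20; balance after payment €2,375.63.
Month 4: interest €26.13; balance after payment €2,001.76.
Month 5: interest €22.02; balance after payment €1,623.78.
Month 6: interest €17.86; balance after payment €1,241.64.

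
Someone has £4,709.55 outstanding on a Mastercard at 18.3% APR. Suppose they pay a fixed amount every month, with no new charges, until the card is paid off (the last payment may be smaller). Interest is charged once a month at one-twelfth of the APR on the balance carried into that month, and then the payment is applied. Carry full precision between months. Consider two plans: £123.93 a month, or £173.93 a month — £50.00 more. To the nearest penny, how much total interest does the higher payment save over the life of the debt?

£973.41

Monthly rate r = 18.3%/12 = 1.525% = 0.01525.
At £123.93/mo: n = ⌈−ln(1 − rB₀/P)/ln(1+r)⌉ = 58 payments (last £30.34); total interest = total paid − £4,709.55 = £2,384.80.
At £173.93/mo: 36 payments (last £33.39); total interest £1,411.39.
Interest saved = £2,384.80 − £1,411.39 = £973.41.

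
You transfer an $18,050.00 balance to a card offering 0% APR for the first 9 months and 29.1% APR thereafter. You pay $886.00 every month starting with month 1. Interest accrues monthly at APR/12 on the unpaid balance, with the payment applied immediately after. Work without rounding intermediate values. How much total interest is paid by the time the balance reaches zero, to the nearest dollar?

$1,858

Promo months 1–9 at r₀ = 0%/12 = 0; months 10+ at r₁ = 29.1%/12 = 0.02425.
After month 9 (no interest yet): B = $18,050.00 − 9·$886.00 = $10,076.00.
Then at r₁ with $886.00/mo: n₂ = −ln(1 − r₁·B/P)/ln(1+r₁) ≈ 13.47 → 14 more payments.
Total paid = 22·$886.00 + $415.86 = $19,907.86; interest = $19,907.86 − $18,050.00 = $1,857.86.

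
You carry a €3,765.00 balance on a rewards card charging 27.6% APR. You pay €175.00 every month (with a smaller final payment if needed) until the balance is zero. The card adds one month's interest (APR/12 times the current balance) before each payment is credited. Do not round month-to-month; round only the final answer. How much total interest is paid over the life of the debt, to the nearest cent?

€1,490.24

Monthly rate r = 27.6%/12 = 2.3% = 0.023.
Payoff takes n = ⌈−ln(1 − rB₀/P)/ln(1+r)⌉ = ⌈30.030⌉ = 31 payments; the last is €5.24.
Total paid = 30·€175.00 + €5.24 = €5,255.24.
Total interest = total paid − principal = €5,255.24 − €3,765.00 = €1,490.24.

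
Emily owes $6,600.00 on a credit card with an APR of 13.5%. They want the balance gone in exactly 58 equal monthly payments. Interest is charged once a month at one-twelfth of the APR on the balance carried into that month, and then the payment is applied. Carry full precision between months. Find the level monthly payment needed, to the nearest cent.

$155.54

Monthly rate r = 13.5%/12 = 1.125% = 0.01125.
Level-payment amortization: P = B₀·r / (1 − (1+r)^(−n)) = 6600.00·0.01125 / (1 − 1.01125^(−58)).
Denominator 1 − (1+r)^(−58) = 0.477357176.
P = 74.25 / 0.477357176 ≈ 155.54.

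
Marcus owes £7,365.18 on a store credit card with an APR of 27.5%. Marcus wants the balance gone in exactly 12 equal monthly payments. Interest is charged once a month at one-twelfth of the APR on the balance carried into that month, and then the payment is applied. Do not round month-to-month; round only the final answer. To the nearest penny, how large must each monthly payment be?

Monthly rate r = 27.5%/12 = 2.29167% = 0.0229167.
Level-payment amortization: P = B₀·r / (1 − (1+r)^(−n)) = 7365.18·0.0229167 / (1 − 1.02292^(−12)).
Denominator 1 − (1+r)^(−12) = 0.23806672.
P = 168.785 / 0.23806672 ≈ 708.98.

£708.98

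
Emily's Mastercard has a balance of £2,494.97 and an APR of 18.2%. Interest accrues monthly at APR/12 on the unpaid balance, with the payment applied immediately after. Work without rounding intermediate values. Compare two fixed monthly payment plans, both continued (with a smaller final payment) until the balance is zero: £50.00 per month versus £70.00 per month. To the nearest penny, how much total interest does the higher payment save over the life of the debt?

Monthly rate r = 18.2%/12 = 1.51667% = 0.0151667.
At £50.00/mo: n = ⌈−ln(1 − rB₀/P)/ln(1+r)⌉ = 94 payments (last £46.50); total interest = total paid − £2,494.97 = £2,201.53.
At £70.00/mo: 52 payments (last £47.04); total interest £1,122.07.
Interest saved = £2,201.53 − £1,122.07 = £1,079.46.

£1,079.46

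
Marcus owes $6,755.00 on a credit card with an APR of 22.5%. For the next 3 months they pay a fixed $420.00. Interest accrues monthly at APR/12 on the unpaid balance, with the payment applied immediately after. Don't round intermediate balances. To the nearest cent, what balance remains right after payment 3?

Monthly rate r = 22.5%/12 = 1.875% = 0.01875.
Each month: B ← B·(1+r) − $420.00.
Month 1: interest $126.66; balance after payment $6,461.66.
Month 2: interest $121.16; balance after payment $6,162.81.
Month 3: interest $115.55; balance after payment $5,858.37.

$5,858.37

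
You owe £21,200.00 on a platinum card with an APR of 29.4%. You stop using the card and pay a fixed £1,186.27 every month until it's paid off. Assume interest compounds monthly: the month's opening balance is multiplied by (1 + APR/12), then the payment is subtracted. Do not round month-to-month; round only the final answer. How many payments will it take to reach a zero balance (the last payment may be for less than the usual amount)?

24 payments

Monthly rate r = 29.4%/12 = 2.45% = 0.0245.
Recurrence: B ← B·(1+r) − £1,186.27.
Month 1: interest £519.40; balance after payment £20,533.13.
Month 2: interest £503.06; balance after payment £19,849.92.
Closed form: n = −ln(1 − rB₀/P)/ln(1+r) = −ln(0.56216)/ln(1.0245) ≈ 23.796, so the balance reaches zero during payment 24.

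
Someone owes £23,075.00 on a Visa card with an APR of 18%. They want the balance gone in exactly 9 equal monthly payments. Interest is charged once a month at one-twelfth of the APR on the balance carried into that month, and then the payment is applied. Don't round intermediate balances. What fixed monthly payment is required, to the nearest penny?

£2,760.00

Monthly rate r = 18%/12 = 1.5% = 0.015.
Level-payment amortization: P = B₀·r / (1 − (1+r)^(−n)) = 23075.00·0.015 / (1 − 1.015^(−9)).
Denominator 1 − (1+r)^(−9) = 0.12540776.
P = 346.125 / 0.12540776 ≈ 2760.00.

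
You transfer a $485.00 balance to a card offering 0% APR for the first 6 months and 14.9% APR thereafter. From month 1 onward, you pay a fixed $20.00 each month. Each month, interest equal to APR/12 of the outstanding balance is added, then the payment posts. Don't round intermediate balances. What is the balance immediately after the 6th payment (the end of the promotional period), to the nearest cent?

$365.00

Promo months 1–6 at r₀ = 0%/12 = 0; months 7+ at r₁ = 14.9%/12 = 0.0124167.
After month 6 (no interest yet): B = $485.00 − 6·$20.00 = $365.00.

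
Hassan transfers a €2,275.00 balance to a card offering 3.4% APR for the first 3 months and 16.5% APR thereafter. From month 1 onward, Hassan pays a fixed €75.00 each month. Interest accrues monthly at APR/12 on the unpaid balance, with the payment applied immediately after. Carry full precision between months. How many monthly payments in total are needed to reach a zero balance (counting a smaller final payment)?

38 payments

Promo months 1–3 at r₀ = 3.4%/12 = 0.00283333; months 4+ at r₁ = 16.5%/12 = 0.01375.
After month 3: iterate B ← B·(1+r₀) − €75.00 for 3 months → €2,068.75.
Then at r₁ with €75.00/mo: n₂ = −ln(1 − r₁·B/P)/ln(1+r₁) ≈ 34.92 → 35 more payments.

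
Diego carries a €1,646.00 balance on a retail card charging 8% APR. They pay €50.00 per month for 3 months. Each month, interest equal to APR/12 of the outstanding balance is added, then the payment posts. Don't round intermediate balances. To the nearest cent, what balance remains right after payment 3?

€1,528.14

Monthly rate r = 8%/12 = 0.666667% = 0.00666667.
Each month: B ← B·(1+r) − €50.00.
Month 1: interest €10.97; balance after payment €1,606.97.
Month 2: interest €10.71; balance after payment €1,567.69.
Month 3: interest €10.45; balance after payment €1,528.14.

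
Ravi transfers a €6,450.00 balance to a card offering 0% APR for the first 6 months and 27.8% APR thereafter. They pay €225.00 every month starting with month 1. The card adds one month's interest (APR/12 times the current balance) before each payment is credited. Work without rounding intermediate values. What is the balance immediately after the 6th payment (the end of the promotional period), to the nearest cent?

€5,100.00

Promo months 1–6 at r₀ = 0%/12 = 0; months 7+ at r₁ = 27.8%/12 = 0.0231667.
After month 6 (no interest yet): B = €6,450.00 − 6·€225.00 = €5,100.00.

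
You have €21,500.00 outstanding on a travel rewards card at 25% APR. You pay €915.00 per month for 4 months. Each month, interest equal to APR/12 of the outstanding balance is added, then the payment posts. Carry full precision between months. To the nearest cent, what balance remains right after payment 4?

€19,572.47

Monthly rate r = 25%/12 = 2.08333% = 0.0208333.
Each month: B ← B·(1+r) − €915.00.
Month 1: interest €447.92; balance after payment €21,032.92.
Month 2: interest €438.19; balance after payment €20,556.10.
Month 3: interest €428.25; balance after payment €20,069.35.
Month 4: interest €418.11; balance after payment €19,572.47.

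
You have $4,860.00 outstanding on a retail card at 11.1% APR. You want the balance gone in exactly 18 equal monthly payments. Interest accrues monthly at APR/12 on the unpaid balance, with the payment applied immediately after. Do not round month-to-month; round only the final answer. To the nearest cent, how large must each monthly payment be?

Monthly rate r = 11.1%/12 = 0.925% = 0.00925.
Level-payment amortization: P = B₀·r / (1 − (1+r)^(−n)) = 4860.00·0.00925 / (1 − 1.00925^(−18)).
Denominator 1 − (1+r)^(−18) = 0.152728975.
P = 44.955 / 0.152728975 ≈ 294.34.

$294.34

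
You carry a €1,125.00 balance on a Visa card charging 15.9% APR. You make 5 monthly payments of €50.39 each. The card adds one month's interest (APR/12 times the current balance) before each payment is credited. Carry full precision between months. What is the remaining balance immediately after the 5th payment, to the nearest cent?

Monthly rate r = 15.9%/12 = 1.325% = 0.01325.
Each month: B ← B·(1+r) − €50.39.
Month 1: interest €14.91; balance after payment €1,089.52.
Month 2: interest €14.44; balance after payment €1,053.56.
Month 3: interest €13.96; balance after payment €1,017.13.
Month 4: interest €13.48; balance after payment €980.22.
Month 5: interest €12.99; balance after payment €942.82.

€942.82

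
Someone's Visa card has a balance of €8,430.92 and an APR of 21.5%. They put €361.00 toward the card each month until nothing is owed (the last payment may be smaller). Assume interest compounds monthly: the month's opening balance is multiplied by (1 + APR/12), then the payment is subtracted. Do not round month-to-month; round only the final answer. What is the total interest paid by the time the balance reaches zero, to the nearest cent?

€2,588.65

Monthly rate r = 21.5%/12 = 1.79167% = 0.0179167.
Payoff takes n = ⌈−ln(1 − rB₀/P)/ln(1+r)⌉ = ⌈30.523⌉ = 31 payments; the last is €189.57.
Total paid = 30·€361.00 + €189.57 = €11,019.57.
Total interest = total paid − principal = €11,019.57 − €8,430.92 = €2,588.65.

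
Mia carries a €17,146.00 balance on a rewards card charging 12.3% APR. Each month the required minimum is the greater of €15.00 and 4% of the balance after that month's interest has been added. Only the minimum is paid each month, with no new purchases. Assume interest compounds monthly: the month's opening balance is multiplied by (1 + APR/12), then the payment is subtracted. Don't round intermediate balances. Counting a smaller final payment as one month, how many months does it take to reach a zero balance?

Monthly rate r = 12.3%/12 = 1.025% = 0.01025.
While 4% of the post-interest balance exceeds €15.00, each month B ← (B·(1+r))·(1 − 0.04), i.e. B shrinks by the factor (1+r)·0.96 = 0.96984.
This holds for months 1–126. Entering month 127 the balance is €361.72; 4% of the post-interest balance is now below €15.00, so the flat €15.00 minimum applies from here.
From month 127 a fixed €15.00 at rate r clears €361.72 in 28 more payments. Total: 126 + 28 = 154 months.

154 months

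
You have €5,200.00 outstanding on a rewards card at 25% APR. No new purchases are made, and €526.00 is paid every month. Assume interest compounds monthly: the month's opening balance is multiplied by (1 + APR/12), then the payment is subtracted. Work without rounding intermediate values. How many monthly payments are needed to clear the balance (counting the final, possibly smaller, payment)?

Monthly rate r = 25%/12 = 2.08333% = 0.0208333.
Recurrence: B ← B·(1+r) − €526.00.
Month 1: interest €108.33; balance after payment €4,782.33.
Month 2: interest €99.63; balance after payment €4,355.97.
Closed form: n = −ln(1 − rB₀/P)/ln(1+r) = −ln(0.79404)/ln(1.02083) ≈ 11.185, so the balance reaches zero during payment 12.

12 payments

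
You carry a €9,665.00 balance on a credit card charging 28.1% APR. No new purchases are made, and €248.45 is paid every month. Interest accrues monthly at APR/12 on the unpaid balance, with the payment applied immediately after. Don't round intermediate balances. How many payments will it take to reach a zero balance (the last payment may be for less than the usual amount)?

Monthly rate r = 28.1%/12 = 2.34167% = 0.0234167.
Recurrence: B ← B·(1+r) − €248.45.
Month 1: interest €226.32; balance after payment €9,642.87.
Month 2: interest €225.80; balance after payment €9,620.23.
Closed form: n = −ln(1 − rB₀/P)/ln(1+r) = −ln(0.089064)/ln(1.02342) ≈ 104.481, so the balance reaches zero during payment 105.

105 months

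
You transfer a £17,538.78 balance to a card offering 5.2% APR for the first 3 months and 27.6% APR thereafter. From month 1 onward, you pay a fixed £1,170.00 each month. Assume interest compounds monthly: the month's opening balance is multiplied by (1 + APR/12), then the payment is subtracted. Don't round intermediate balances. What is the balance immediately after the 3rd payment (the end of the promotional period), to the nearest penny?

£14,242.54

Promo months 1–3 at r₀ = 5.2%/12 = 0.00433333; months 4+ at r₁ = 27.6%/12 = 0.023.
After month 3: iterate B ← B·(1+r₀) − £1,170.00 for 3 months → £14,242.54.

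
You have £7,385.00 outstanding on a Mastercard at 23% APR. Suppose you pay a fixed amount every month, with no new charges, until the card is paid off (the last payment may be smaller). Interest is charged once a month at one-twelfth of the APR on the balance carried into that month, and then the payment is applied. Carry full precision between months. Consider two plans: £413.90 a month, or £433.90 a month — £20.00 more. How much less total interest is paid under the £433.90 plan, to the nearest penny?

Monthly rate r = 23%/12 = 1.91667% = 0.0191667.
At £413.90/mo: n = ⌈−ln(1 − rB₀/P)/ln(1+r)⌉ = 23 payments (last £18.58); total interest = total paid − £7,385.00 = £1,739.38.
At £433.90/mo: 21 payments (last £346.73); total interest £1,639.73.
Interest saved = £1,739.38 − £1,639.73 = £99.65.

£99.65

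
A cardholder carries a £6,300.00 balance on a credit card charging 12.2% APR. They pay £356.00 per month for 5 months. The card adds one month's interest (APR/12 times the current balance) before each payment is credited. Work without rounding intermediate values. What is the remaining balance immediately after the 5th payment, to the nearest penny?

£4,810.27

Monthly rate r = 12.2%/12 = 1.01667% = 0.0101667.
Each month: B ← B·(1+r) − £356.00.
Month 1: interest £64.05; balance after payment £6,008.05.
Month 2: interest £61.08; balance after payment £5,713.13.
Month 3: interest £58.08; balance after payment £5,415.22.
Month 4: interest £55.05; balance after payment £5,114.27.
Month 5: interest £52.00; balance after payment £4,810.27.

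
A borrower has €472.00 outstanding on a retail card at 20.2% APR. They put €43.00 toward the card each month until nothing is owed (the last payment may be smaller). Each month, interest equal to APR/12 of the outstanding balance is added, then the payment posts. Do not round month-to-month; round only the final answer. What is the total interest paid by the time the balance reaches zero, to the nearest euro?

€54

Monthly rate r = 20.2%/12 = 1.68333% = 0.0168333.
Payoff takes n = ⌈−ln(1 − rB₀/P)/ln(1+r)⌉ = ⌈12.238⌉ = 13 payments; the last is €10.30.
Total paid = 12·€43.00 + €10.30 = €526.30.
Total interest = total paid − principal = €526.30 − €472.00 = €54.30.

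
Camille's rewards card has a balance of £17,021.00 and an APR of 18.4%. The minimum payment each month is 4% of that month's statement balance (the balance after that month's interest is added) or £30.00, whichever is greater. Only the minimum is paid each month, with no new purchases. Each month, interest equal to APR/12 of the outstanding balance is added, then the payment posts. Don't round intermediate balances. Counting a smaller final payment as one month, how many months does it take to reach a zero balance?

Monthly rate r = 18.4%/12 = 1.53333% = 0.0153333.
While 4% of the post-interest balance exceeds £30.00, each month B ← (B·(1+r))·(1 − 0.04), i.e. B shrinks by the factor (1+r)·0.96 = 0.97472.
This holds for months 1–123. Entering month 124 the balance is £729.81; 4% of the post-interest balance is now below £30.00, so the flat £30.00 minimum applies from here.
From month 124 a fixed £30.00 at rate r clears £729.81 in 31 more payments. Total: 123 + 31 = 154 months.

154 months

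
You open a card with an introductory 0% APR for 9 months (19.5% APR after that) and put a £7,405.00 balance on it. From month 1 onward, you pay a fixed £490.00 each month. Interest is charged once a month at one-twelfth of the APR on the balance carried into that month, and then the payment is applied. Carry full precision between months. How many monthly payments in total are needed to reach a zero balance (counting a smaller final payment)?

16 months

Promo months 1–9 at r₀ = 0%/12 = 0; months 10+ at r₁ = 19.5%/12 = 0.01625.
After month 9 (no interest yet): B = £7,405.00 − 9·£490.00 = £2,995.00.
Then at r₁ with £490.00/mo: n₂ = −ln(1 − r₁·B/P)/ln(1+r₁) ≈ 6.49 → 7 more payments.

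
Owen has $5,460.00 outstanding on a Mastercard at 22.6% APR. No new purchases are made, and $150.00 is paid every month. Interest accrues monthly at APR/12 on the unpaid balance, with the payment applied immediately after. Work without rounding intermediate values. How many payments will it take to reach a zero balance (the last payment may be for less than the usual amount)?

63 payments

Monthly rate r = 22.6%/12 = 1.88333% = 0.0188333.
Recurrence: B ← B·(1+r) − $150.00.
Month 1: interest $102.83; balance after payment $5,412.83.
Month 2: interest $101.94; balance after payment $5,364.77.
Closed form: n = −ln(1 − rB₀/P)/ln(1+r) = −ln(0.31447)/ln(1.01883) ≈ 62.004, so the balance reaches zero during payment 63.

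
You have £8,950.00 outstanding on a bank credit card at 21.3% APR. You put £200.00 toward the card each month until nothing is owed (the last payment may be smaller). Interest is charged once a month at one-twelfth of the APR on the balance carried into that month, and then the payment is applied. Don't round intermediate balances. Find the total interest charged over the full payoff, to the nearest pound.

£9,026

Monthly rate r = 21.3%/12 = 1.775% = 0.01775.
Payoff takes n = ⌈−ln(1 − rB₀/P)/ln(1+r)⌉ = ⌈89.881⌉ = 90 payments; the last is £176.42.
Total paid = 89·£200.00 + £176.42 = £17,976.42.
Total interest = total paid − principal = £17,976.42 − £8,950.00 = £9,026.42.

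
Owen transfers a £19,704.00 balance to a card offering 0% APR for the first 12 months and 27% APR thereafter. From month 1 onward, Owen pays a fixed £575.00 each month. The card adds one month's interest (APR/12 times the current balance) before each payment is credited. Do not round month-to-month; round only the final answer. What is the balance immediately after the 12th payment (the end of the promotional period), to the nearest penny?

£12,804.00

Promo months 1–12 at r₀ = 0%/12 = 0; months 13+ at r₁ = 27%/12 = 0.0225.
After month 12 (no interest yet): B = £19,704.00 − 12·£575.00 = £12,804.00.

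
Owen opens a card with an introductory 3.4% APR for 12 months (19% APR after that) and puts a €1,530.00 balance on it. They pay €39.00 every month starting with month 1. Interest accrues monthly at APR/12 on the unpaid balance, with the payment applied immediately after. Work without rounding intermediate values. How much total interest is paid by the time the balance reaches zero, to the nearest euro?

Promo months 1–12 at r₀ = 3.4%/12 = 0.00283333; months 13+ at r₁ = 19%/12 = 0.0158333.
After month 12: iterate B ← B·(1+r₀) − €39.00 for 12 months → €1,107.48.
Then at r₁ with €39.00/mo: n₂ = −ln(1 − r₁·B/P)/ln(1+r₁) ≈ 38.01 → 39 more payments.
Total paid = 50·€39.00 + €0.47 = €1,950.47; interest = €1,950.47 − €1,530.00 = €420.47.

€420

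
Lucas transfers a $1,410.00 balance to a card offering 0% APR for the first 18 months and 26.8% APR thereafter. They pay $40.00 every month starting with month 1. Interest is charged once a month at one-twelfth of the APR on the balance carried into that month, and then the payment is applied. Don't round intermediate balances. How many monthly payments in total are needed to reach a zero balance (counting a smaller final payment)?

Promo months 1–18 at r₀ = 0%/12 = 0; months 19+ at r₁ = 26.8%/12 = 0.0223333.
After month 18 (no interest yet): B = $1,410.00 − 18·$40.00 = $690.00.
Then at r₁ with $40.00/mo: n₂ = −ln(1 − r₁·B/P)/ln(1+r₁) ≈ 22.03 → 23 more payments.

41 months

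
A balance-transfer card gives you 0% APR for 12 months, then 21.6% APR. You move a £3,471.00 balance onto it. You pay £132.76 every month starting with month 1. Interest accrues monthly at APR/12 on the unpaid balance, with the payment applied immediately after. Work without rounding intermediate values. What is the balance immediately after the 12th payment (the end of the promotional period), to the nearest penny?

Promo months 1–12 at r₀ = 0%/12 = 0; months 13+ at r₁ = 21.6%/12 = 0.018.
After month 12 (no interest yet): B = £3,471.00 − 12·£132.76 = £1,877.88.

£1,877.88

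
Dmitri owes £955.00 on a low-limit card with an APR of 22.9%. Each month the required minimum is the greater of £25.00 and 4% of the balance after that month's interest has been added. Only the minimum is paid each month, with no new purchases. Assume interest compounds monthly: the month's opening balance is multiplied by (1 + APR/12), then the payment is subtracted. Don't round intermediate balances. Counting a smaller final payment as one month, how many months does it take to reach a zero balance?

Monthly rate r = 22.9%/12 = 1.90833% = 0.0190833.
While 4% of the post-interest balance exceeds £25.00, each month B ← (B·(1+r))·(1 − 0.04), i.e. B shrinks by the factor (1+r)·0.96 = 0.97832.
This holds for months 1–21. Entering month 22 the balance is £602.70; 4% of the post-interest balance is now below £25.00, so the flat £25.00 minimum applies from here.
From month 22 a fixed £25.00 at rate r clears £602.70 in 33 more payments. Total: 21 + 33 = 54 months.

54 months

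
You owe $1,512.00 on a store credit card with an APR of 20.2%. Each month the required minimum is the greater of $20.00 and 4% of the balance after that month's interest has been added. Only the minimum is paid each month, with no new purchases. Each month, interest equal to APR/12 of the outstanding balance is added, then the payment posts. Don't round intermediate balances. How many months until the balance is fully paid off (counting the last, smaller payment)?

Monthly rate r = 20.2%/12 = 1.68333% = 0.0168333.
While 4% of the post-interest balance exceeds $20.00, each month B ← (B·(1+r))·(1 − 0.04), i.e. B shrinks by the factor (1+r)·0.96 = 0.97616.
This holds for months 1–47. Entering month 48 the balance is $486.45; 4% of the post-interest balance is now below $20.00, so the flat $20.00 minimum applies from here.
From month 48 a fixed $20.00 at rate r clears $486.45 in 32 more payments. Total: 47 + 32 = 79 months.

79 months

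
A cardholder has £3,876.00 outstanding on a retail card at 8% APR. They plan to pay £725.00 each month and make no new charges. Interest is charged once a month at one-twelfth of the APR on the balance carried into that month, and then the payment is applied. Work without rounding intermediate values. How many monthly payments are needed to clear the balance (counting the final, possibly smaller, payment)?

6 months

Monthly rate r = 8%/12 = 0.666667% = 0.00666667.
Recurrence: B ← B·(1+r) − £725.00.
Month 1: interest £25.84; balance after payment £3,176.84.
Month 2: interest £21.18; balance after payment £2,473.02.
Month 3: interest £16.49; balance after payment £1,764.51.
Month 4: interest £11.76; balance after payment £1,051.27.
Month 5: interest £7.01; balance after payment £333.28.
Month 6: interest £2.22; balance after payment £0.00.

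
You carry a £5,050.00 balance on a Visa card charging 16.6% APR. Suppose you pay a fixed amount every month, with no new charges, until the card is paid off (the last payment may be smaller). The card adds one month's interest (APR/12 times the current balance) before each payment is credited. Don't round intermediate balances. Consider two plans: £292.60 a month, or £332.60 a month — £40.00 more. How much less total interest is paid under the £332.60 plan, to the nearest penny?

£102.03

Monthly rate r = 16.6%/12 = 1.38333% = 0.0138333.
At £292.60/mo: n = ⌈−ln(1 − rB₀/P)/ln(1+r)⌉ = 20 payments (last £250.75); total interest = total paid − £5,050.00 = £760.15.
At £332.60/mo: 18 payments (last £53.92); total interest £658.12.
Interest saved = £760.15 − £658.12 = £102.03.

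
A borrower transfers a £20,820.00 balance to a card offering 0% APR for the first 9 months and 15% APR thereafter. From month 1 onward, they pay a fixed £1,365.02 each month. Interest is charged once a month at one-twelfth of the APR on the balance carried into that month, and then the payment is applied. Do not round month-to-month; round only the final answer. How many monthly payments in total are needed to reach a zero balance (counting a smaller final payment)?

Promo months 1–9 at r₀ = 0%/12 = 0; months 10+ at r₁ = 15%/12 = 0.0125.
After month 9 (no interest yet): B = £20,820.00 − 9·£1,365.02 = £8,534.82.
Then at r₁ with £1,365.02/mo: n₂ = −ln(1 − r₁·B/P)/ln(1+r₁) ≈ 6.55 → 7 more payments.

16 payments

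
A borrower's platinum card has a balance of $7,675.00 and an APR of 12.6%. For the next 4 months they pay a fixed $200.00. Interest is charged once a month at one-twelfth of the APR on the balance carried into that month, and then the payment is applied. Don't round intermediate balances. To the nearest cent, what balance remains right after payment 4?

$7,189.77

Monthly rate r = 12.6%/12 = 1.05% = 0.0105.
Each month: B ← B·(1+r) − $200.00.
Month 1: interest $80.59; balance after payment $7,555.59.
Month 2: interest $79.33; balance after payment $7,434.92.
Month 3: interest $78.07; balance after payment $7,312.99.
Month 4: interest $76.79; balance after payment $7,189.77.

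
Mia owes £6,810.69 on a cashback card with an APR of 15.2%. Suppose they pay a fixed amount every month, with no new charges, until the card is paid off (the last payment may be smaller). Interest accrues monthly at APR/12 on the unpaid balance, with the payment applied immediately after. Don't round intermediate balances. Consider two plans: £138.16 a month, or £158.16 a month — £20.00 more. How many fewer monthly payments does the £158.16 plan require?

Monthly rate r = 15.2%/12 = 1.26667% = 0.0126667.
At £138.16/mo: n = ⌈−ln(1 − rB₀/P)/ln(1+r)⌉ = 78 payments (last £110.50); total interest = total paid − £6,810.69 = £3,938.13.
At £158.16/mo: 63 payments (last £101.40); total interest £3,096.63.
Payments saved = 78 − 63 = 15.

15 fewer payments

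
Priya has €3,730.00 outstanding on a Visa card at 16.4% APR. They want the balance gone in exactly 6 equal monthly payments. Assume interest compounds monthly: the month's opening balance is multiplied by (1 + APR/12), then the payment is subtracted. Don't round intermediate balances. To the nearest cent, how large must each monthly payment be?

€651.74

Monthly rate r = 16.4%/12 = 1.36667% = 0.0136667.
Level-payment amortization: P = B₀·r / (1 − (1+r)^(−n)) = 3730.00·0.0136667 / (1 − 1.01367^(−6)).
Denominator 1 − (1+r)^(−6) = 0.0782163355.
P = 50.9767 / 0.0782163355 ≈ 651.74.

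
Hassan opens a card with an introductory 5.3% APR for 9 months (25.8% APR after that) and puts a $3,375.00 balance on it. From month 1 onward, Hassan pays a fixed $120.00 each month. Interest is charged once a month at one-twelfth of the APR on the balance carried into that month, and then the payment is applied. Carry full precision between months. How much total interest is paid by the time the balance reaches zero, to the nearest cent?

$898.12

Promo months 1–9 at r₀ = 5.3%/12 = 0.00441667; months 10+ at r₁ = 25.8%/12 = 0.0215.
After month 9: iterate B ← B·(1+r₀) − $120.00 for 9 months → $2,412.27.
Then at r₁ with $120.00/mo: n₂ = −ln(1 − r₁·B/P)/ln(1+r₁) ≈ 26.61 → 27 more payments.
Total paid = 35·$120.00 + $73.12 = $4,273.12; interest = $4,273.12 − $3,375.00 = $898.12.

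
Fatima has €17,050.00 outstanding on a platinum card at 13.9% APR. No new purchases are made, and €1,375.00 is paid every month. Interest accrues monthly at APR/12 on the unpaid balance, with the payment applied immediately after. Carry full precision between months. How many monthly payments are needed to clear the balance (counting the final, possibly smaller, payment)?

Monthly rate r = 13.9%/12 = 1.15833% = 0.0115833.
Recurrence: B ← B·(1+r) − €1,375.00.
Month 1: interest €197.50; balance after payment €15,872.50.
Month 2: interest €183.86; balance after payment €14,681.35.
Closed form: n = −ln(1 − rB₀/P)/ln(1+r) = −ln(0.85637)/ln(1.01158) ≈ 13.464, so the balance reaches zero during payment 14.

14 payments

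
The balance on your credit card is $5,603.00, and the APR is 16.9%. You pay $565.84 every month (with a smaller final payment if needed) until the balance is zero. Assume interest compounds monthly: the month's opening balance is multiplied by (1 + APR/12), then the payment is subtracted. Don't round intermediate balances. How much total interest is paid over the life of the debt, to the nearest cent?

Monthly rate r = 16.9%/12 = 1.40833% = 0.0140833.
Payoff takes n = ⌈−ln(1 − rB₀/P)/ln(1+r)⌉ = ⌈10.739⌉ = 11 payments; the last is $419.04.
Total paid = 10·$565.84 + $419.04 = $6,077.44.
Total interest = total paid − principal = $6,077.44 − $5,603.00 = $474.44.

$474.44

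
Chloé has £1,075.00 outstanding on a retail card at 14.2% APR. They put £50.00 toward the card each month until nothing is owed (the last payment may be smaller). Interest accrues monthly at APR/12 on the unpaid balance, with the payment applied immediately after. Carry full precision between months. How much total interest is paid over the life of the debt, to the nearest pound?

£173

Monthly rate r = 14.2%/12 = 1.18333% = 0.0118333.
Payoff takes n = ⌈−ln(1 − rB₀/P)/ln(1+r)⌉ = ⌈24.957⌉ = 25 payments; the last is £47.85.
Total paid = 24·£50.00 + £47.85 = £1,247.85.
Total interest = total paid − principal = £1,247.85 − £1,075.00 = £172.85.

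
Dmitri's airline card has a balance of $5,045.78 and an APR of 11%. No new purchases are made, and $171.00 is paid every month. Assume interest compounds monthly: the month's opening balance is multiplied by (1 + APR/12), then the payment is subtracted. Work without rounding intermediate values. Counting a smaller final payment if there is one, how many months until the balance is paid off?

Monthly rate r = 11%/12 = 0.916667% = 0.00916667.
Recurrence: B ← B·(1+r) − $171.00.
Month 1: interest $46.25; balance after payment $4,921.03.
Month 2: interest $45.11; balance after payment $4,795.14.
Closed form: n = −ln(1 − rB₀/P)/ln(1+r) = −ln(0.72951)/ln(1.00917) ≈ 34.562, so the balance reaches zero during payment 35.

35 payments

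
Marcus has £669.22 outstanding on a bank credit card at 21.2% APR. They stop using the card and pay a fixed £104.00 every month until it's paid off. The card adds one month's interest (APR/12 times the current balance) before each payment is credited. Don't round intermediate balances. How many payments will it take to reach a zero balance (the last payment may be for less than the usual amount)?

7 months

Monthly rate r = 21.2%/12 = 1.76667% = 0.0176667.
Recurrence: B ← B·(1+r) − £104.00.
Month 1: interest £11.82; balance after payment £577.04.
Month 2: interest £10.19; balance after payment £483.24.
Closed form: n = −ln(1 − rB₀/P)/ln(1+r) = −ln(0.88632)/ln(1.01767) ≈ 6.891, so the balance reaches zero during payment 7.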